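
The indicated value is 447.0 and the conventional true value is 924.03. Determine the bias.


Systematic error = measured - true
= 447.0 - 924.03
= -477.0300

-477.0300


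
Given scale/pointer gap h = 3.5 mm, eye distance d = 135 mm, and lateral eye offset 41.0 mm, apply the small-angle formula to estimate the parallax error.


error = h * offset / d
= 3.5 * 41.0 / 135
= 1.0630

1.0630


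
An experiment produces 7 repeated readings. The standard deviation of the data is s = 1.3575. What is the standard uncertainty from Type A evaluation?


u_A = s / sqrt(n)
u_A = 1.3575 / sqrt(7)
u_A = 1.3575 / 2.6457513
u_A = 0.5131

0.5131


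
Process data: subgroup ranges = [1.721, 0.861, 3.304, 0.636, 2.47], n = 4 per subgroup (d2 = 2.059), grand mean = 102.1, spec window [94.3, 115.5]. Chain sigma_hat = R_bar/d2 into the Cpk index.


R_bar = (1.721 + 0.861 + 3.304 + 0.636 + 2.47) / 5 = 1.7984
sigma = R_bar / d2 = 1.7984 / 2.059 = 0.87343371
Cp = (USL - LSL)/(6*sigma) = (115.5 - 94.3)/(6*0.87343371) = 4.0453
Cpu = (115.5 - 102.1)/(3*0.87343371) = 5.1139
Cpl = (102.1 - 94.3)/(3*0.87343371) = 2.9768
Cpk = min(Cpu, Cpl) = 2.9768

2.9768


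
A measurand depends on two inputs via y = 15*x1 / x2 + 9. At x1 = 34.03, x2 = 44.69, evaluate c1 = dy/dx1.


y = 15*x1 / x2 + 9
dy/dx1 = 15/x2
Evaluate at x2 = 44.69: c1 = 15 / 44.69
c1 = 0.3356

0.3356


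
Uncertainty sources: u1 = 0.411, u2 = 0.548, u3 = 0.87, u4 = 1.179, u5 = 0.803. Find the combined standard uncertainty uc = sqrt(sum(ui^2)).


uc = sqrt(0.411^2 + 0.548^2 + 0.87^2 + 1.179^2 + 0.803^2)
uc = sqrt(3.260975)
uc = 1.8058

1.8058


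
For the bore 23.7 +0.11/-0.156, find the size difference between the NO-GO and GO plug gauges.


GO = nominal - lower_tol (smallest hole = maximum material condition)
GO = 23.7 - 0.156 = 23.544
NO-GO = nominal + upper_tol (largest hole = least material condition)
NO-GO = 23.7 + 0.11 = 23.81
spread = NO-GO - GO = 23.81 - 23.544 = 0.2660

0.2660


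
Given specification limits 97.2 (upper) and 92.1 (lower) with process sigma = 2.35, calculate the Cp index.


Cp = (USL - LSL) / (6 * sigma)
= (97.2 - 92.1) / (6 * 2.35)
= 5.1000 / 14.1000
= 0.3617

0.3617


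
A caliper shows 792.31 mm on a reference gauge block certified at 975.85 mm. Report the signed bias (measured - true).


Systematic error = measured - true
= 792.31 - 975.85
= -183.5400

-183.5400


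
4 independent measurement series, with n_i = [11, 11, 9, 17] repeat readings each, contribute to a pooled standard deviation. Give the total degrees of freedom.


nu = sum_i (n_i - 1)
nu = ((11 - 1) + (11 - 1) + (9 - 1) + (17 - 1))
nu = 10 + 10 + 8 + 16
nu = 44

44


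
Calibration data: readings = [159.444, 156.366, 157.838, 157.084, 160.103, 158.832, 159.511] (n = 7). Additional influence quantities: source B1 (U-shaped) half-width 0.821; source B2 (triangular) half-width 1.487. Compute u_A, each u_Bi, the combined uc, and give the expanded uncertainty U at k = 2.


mean = (159.444 + 156.366 + 157.838 + 157.084 + 160.103 + 158.832 + 159.511) / 7 = 158.454
s = sqrt(sum((x - mean)^2)/(n-1)) = 1.3889765
u_A = s / sqrt(n) = 1.3889765 / sqrt(7) = 0.52498377
u_B1 = 0.821 / sqrt(2) = 0.58053467
u_B2 = 1.487 / sqrt(6) = 0.60706521
uc = sqrt(0.52498377^2 + 0.58053467^2 + 0.60706521^2) = 0.99053351
U = k * uc = 2 * 0.99053351
U = 1.9811

1.9811


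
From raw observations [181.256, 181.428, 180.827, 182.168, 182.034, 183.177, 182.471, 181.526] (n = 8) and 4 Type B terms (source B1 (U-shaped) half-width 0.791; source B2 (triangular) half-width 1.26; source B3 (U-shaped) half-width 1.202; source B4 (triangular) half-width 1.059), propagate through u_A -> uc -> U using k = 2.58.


mean = (181.256 + 181.428 + 180.827 + 182.168 + 182.034 + 183.177 + 182.471 + 181.526) / 8 = 181.860875
s = sqrt(sum((x - mean)^2)/(n-1)) = 0.75242739
u_A = s / sqrt(n) = 0.75242739 / sqrt(8) = 0.26602325
u_B1 = 0.791 / sqrt(2) = 0.55932146
u_B2 = 1.26 / sqrt(6) = 0.51439285
u_B3 = 1.202 / sqrt(2) = 0.84994235
u_B4 = 1.059 / sqrt(6) = 0.43233494
uc = sqrt(0.26602325^2 + 0.55932146^2 + 0.51439285^2 + 0.84994235^2 + 0.43233494^2) = 1.2480082
U = k * uc = 2.58 * 1.2480082
U = 3.2199

3.2199


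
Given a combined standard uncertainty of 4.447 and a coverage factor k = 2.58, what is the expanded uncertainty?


U = k * uc
U = 2.58 * 4.447
U = 11.4733

11.4733


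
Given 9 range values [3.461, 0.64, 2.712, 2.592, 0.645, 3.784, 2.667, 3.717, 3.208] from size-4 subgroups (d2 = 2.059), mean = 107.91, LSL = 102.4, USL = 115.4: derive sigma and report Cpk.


R_bar = (3.461 + 0.64 + 2.712 + 2.592 + 0.645 + 3.784 + 2.667 + 3.717 + 3.208) / 9 = 2.6028889
sigma = R_bar / d2 = 2.6028889 / 2.059 = 1.264152
Cp = (USL - LSL)/(6*sigma) = (115.4 - 102.4)/(6*1.264152) = 1.7139
Cpu = (115.4 - 107.91)/(3*1.264152) = 1.9750
Cpl = (107.91 - 102.4)/(3*1.264152) = 1.4529
Cpk = min(Cpu, Cpl) = 1.4529

1.4529


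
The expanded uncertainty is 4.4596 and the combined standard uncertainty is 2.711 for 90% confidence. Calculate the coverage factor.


k = U / uc
k = 4.4596 / 2.711
k = 1.645

1.645


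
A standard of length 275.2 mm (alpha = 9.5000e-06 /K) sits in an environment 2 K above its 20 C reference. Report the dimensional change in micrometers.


dL = L * alpha * dT
= 275.2 * 9.5000e-06 * 2
= 0.0052288 mm
dL_um = 0.0052288 * 1000 = 5.2288 um

5.2288


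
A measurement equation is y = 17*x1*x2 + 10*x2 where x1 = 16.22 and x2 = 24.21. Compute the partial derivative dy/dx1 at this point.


y = 17*x1*x2 + 10*x2
dy/dx1 = 17*x2
Evaluate at x2 = 24.21: c1 = 17 * 24.21
c1 = 411.5700

411.5700


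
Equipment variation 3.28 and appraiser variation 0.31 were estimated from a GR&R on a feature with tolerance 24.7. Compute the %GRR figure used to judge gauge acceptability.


GRR = sqrt(EV^2 + AV^2) = sqrt(3.28^2 + 0.31^2) = 3.2946168
%GRR = GRR / tol * 100 = 3.2946168 / 24.7 * 100
%GRR = 13.3385

13.3385


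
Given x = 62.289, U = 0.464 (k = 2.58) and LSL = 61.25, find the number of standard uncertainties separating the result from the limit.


u = U / k = 0.464 / 2.58 = 0.17984496
margin = |LSL - x| = |61.25 - 62.289| = 1.039
z = margin / u = 1.039 / 0.17984496
z = 5.7772

5.7772


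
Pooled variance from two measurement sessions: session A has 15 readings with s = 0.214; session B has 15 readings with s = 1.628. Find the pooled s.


s_p = sqrt(((n1-1)*s1^2 + (n2-1)*s2^2) / (n1+n2-2))
numerator = (15-1)*0.214^2 + (15-1)*1.628^2 = 0.641144 + 37.105376 = 37.74652
denominator = 15 + 15 - 2 = 28
s_p^2 = 37.74652 / 28 = 1.34809
s_p = sqrt(1.34809) = 1.1611

1.1611


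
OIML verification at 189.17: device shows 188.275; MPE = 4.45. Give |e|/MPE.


e = indication - reference = 188.275 - 189.17 = -0.8950
|e| = 0.8950
ratio = |e| / MPE = 0.8950 / 4.45
ratio = 0.2011

0.2011


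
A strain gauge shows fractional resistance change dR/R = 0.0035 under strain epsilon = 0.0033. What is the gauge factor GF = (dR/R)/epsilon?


GF = (dR/R) / epsilon
= 0.0035 / 0.0033
= 1.0606

1.0606


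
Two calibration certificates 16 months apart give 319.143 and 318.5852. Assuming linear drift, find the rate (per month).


rate = (v2 - v1) / months
= (318.5852 - 319.143) / 16
= -0.5578 / 16
= -0.0349

-0.0349


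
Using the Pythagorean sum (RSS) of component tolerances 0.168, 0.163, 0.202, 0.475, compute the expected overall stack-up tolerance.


RSS = sqrt(0.168^2 + 0.163^2 + 0.202^2 + 0.475^2)
= sqrt(0.321222)
= 0.5668

0.5668


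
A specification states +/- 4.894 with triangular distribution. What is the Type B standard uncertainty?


u_B = half_width / sqrt(6)
u_B = 4.894 / 2.4494897
u_B = 1.9980

1.9980


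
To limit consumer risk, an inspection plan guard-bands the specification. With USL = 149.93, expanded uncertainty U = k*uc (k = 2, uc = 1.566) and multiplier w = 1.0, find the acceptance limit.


U = k * uc = 2 * 1.566 = 3.132
guard band g = w * U = 1.0 * 3.132 = 3.132
AL = USL - g = 149.93 - 3.132
AL = 146.7980

146.7980


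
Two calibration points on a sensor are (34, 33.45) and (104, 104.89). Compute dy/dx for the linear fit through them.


slope = (y2 - y1) / (x2 - x1)
= (104.89 - 33.45) / (104 - 34)
= 71.4400 / 70
= 1.0206

1.0206


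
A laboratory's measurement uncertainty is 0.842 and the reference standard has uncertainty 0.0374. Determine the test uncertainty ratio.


TUR = u_lab / u_ref
= 0.842 / 0.0374
= 22.5134

22.5134


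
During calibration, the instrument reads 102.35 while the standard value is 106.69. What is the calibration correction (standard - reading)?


Correction = standard - reading
= 106.69 - 102.35
= 4.3400

4.3400


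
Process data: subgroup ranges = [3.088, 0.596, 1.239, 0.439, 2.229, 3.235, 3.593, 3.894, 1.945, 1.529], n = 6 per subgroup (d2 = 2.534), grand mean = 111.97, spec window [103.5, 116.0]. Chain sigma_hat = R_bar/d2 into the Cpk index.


R_bar = (3.088 + 0.596 + 1.239 + 0.439 + 2.229 + 3.235 + 3.593 + 3.894 + 1.945 + 1.529) / 10 = 2.1787
sigma = R_bar / d2 = 2.1787 / 2.534 = 0.8597869
Cp = (USL - LSL)/(6*sigma) = (116.0 - 103.5)/(6*0.8597869) = 2.4231
Cpu = (116.0 - 111.97)/(3*0.8597869) = 1.5624
Cpl = (111.97 - 103.5)/(3*0.8597869) = 3.2838
Cpk = min(Cpu, Cpl) = 1.5624

1.5624


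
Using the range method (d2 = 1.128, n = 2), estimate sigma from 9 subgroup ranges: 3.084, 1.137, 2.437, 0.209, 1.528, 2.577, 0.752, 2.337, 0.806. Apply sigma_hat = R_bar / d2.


R_bar = (3.084 + 1.137 + 2.437 + 0.209 + 1.528 + 2.577 + 0.752 + 2.337 + 0.806) / 9
R_bar = 14.867 / 9 = 1.6518889
sigma_hat = R_bar / d2 = 1.6518889 / 1.128 = 1.4644

1.4644


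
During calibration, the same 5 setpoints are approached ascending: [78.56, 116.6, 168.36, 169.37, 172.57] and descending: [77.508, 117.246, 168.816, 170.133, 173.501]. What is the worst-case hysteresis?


|78.56 - 77.508| = 1.0520
|116.6 - 117.246| = 0.6460
|168.36 - 168.816| = 0.4560
|169.37 - 170.133| = 0.7630
|172.57 - 173.501| = 0.9310
hysteresis = max(diffs) = 1.0520

1.0520


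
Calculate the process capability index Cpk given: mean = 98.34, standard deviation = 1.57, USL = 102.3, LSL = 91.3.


Cpu = (USL - mean) / (3*sigma) = (102.3 - 98.34) / (3*1.57) = 0.8408
Cpl = (mean - LSL) / (3*sigma) = (98.34 - 91.3) / (3*1.57) = 1.4947
Cpk = min(Cpu, Cpl) = 0.8408

0.8408


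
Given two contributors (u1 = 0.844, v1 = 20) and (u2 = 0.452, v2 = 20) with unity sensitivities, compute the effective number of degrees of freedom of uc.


uc = sqrt(u1^2 + u2^2) = sqrt(0.844^2 + 0.452^2) = 0.95741318
v_eff = uc^4 / (u1^4/v1 + u2^4/v2)
= 0.95741318^4 / (0.844^4/20 + 0.452^4/20)
= 0.84022888 / 0.027458135
v_eff = 30.6004

30.6004


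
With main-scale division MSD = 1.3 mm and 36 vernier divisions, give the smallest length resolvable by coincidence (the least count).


LC = MSD / n_div
= 1.3 / 36
= 0.0361

0.0361


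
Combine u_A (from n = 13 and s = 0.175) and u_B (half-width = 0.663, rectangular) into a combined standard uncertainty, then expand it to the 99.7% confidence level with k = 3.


u_A = s / sqrt(n) = 0.175 / sqrt(13) = 0.048536267
u_B = half_width / sqrt(3) = 0.663 / sqrt(3) = 0.38278323
uc = sqrt(u_A^2 + u_B^2) = sqrt(0.048536267^2 + 0.38278323^2) = 0.38584812
U = k * uc = 3 * 0.38584812
U = 1.1575

1.1575


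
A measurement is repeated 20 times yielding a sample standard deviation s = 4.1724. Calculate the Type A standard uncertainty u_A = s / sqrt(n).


u_A = s / sqrt(n)
u_A = 4.1724 / sqrt(20)
u_A = 4.1724 / 4.472136
u_A = 0.9330

0.9330


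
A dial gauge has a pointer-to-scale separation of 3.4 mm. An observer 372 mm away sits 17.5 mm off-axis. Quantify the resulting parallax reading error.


error = h * offset / d
= 3.4 * 17.5 / 372
= 0.1599

0.1599


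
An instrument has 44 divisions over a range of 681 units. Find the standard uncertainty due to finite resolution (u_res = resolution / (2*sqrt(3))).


resolution = range / divisions
resolution = 681 / 44 = 15.477273
u_res = resolution / (2*sqrt(3))
u_res = 15.477273 / 3.4641016
u_res = 4.4679

4.4679


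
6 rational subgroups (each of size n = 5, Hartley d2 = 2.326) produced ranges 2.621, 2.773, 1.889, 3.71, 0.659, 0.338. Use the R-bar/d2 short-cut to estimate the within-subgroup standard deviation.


R_bar = (2.621 + 2.773 + 1.889 + 3.71 + 0.659 + 0.338) / 6
R_bar = 11.99 / 6 = 1.9983333
sigma_hat = R_bar / d2 = 1.9983333 / 2.326 = 0.8591

0.8591


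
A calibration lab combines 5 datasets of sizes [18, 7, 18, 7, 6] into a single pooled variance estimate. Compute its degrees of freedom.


nu = sum_i (n_i - 1)
nu = ((18 - 1) + (7 - 1) + (18 - 1) + (7 - 1) + (6 - 1))
nu = 17 + 6 + 17 + 6 + 5
nu = 51

51


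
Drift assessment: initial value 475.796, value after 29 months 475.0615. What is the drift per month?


rate = (v2 - v1) / months
= (475.0615 - 475.796) / 29
= -0.7345 / 29
= -0.0253

-0.0253


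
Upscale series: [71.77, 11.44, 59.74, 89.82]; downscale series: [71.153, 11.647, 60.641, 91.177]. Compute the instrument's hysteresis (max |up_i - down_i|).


|71.77 - 71.153| = 0.6170
|11.44 - 11.647| = 0.2070
|59.74 - 60.641| = 0.9010
|89.82 - 91.177| = 1.3570
hysteresis = max(diffs) = 1.3570

1.3570


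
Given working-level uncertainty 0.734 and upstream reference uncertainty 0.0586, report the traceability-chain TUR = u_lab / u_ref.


TUR = u_lab / u_ref
= 0.734 / 0.0586
= 12.5256

12.5256


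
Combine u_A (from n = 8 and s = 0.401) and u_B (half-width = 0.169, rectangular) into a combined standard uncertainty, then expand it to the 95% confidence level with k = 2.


u_A = s / sqrt(n) = 0.401 / sqrt(8) = 0.14177491
u_B = half_width / sqrt(3) = 0.169 / sqrt(3) = 0.097572195
uc = sqrt(u_A^2 + u_B^2) = sqrt(0.14177491^2 + 0.097572195^2) = 0.17210595
U = k * uc = 2 * 0.17210595
U = 0.3442

0.3442


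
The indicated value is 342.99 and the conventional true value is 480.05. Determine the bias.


Systematic error = measured - true
= 342.99 - 480.05
= -137.0600

-137.0600


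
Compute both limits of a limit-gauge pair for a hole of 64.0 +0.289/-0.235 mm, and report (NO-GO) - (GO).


GO = nominal - lower_tol (smallest hole = maximum material condition)
GO = 64.0 - 0.235 = 63.765
NO-GO = nominal + upper_tol (largest hole = least material condition)
NO-GO = 64.0 + 0.289 = 64.289
spread = NO-GO - GO = 64.289 - 63.765 = 0.5240

0.5240


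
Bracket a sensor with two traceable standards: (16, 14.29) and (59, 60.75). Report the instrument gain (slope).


slope = (y2 - y1) / (x2 - x1)
= (60.75 - 14.29) / (59 - 16)
= 46.4600 / 43
= 1.0805

1.0805


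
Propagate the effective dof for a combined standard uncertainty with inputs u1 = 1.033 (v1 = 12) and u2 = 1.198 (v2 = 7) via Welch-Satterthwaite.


uc = sqrt(u1^2 + u2^2) = sqrt(1.033^2 + 1.198^2) = 1.5818638
v_eff = uc^4 / (u1^4/v1 + u2^4/v2)
= 1.5818638^4 / (1.033^4/12 + 1.198^4/7)
= 6.2614707 / 0.38914856
v_eff = 16.0902

16.0902


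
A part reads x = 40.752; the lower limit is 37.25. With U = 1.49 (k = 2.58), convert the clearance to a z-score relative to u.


u = U / k = 1.49 / 2.58 = 0.57751938
margin = |LSL - x| = |37.25 - 40.752| = 3.502
z = margin / u = 3.502 / 0.57751938
z = 6.0639

6.0639


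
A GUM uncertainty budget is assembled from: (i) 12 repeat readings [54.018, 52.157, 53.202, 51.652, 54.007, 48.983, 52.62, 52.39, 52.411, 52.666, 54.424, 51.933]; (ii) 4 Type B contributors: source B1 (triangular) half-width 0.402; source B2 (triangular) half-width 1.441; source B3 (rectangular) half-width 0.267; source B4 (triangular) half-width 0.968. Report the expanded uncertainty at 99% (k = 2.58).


mean = (54.018 + 52.157 + 53.202 + 51.652 + 54.007 + 48.983 + 52.62 + 52.39 + 52.411 + 52.666 + 54.424 + 51.933) / 12 = 52.53858333
s = sqrt(sum((x - mean)^2)/(n-1)) = 1.4251506
u_A = s / sqrt(n) = 1.4251506 / sqrt(12) = 0.41140554
u_B1 = 0.402 / sqrt(6) = 0.16411581
u_B2 = 1.441 / sqrt(6) = 0.58828579
u_B3 = 0.267 / sqrt(3) = 0.15415252
u_B4 = 0.968 / sqrt(6) = 0.39518435
uc = sqrt(0.41140554^2 + 0.16411581^2 + 0.58828579^2 + 0.15415252^2 + 0.39518435^2) = 0.8498249
U = k * uc = 2.58 * 0.8498249
U = 2.1925

2.1925


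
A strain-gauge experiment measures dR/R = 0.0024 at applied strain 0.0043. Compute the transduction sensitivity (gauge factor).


GF = (dR/R) / epsilon
= 0.0024 / 0.0043
= 0.5581

0.5581


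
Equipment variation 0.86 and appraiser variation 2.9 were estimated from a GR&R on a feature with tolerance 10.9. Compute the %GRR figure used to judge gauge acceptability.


GRR = sqrt(EV^2 + AV^2) = sqrt(0.86^2 + 2.9^2) = 3.0248306
%GRR = GRR / tol * 100 = 3.0248306 / 10.9 * 100
%GRR = 27.7507

27.7507


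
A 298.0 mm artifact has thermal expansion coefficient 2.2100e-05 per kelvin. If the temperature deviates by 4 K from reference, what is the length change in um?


dL = L * alpha * dT
= 298.0 * 2.2100e-05 * 4
= 0.0263432 mm
dL_um = 0.0263432 * 1000 = 26.3432 um

26.3432


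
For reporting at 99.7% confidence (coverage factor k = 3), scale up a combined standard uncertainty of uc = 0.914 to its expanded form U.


U = k * uc
U = 3 * 0.914
U = 2.7420

2.7420


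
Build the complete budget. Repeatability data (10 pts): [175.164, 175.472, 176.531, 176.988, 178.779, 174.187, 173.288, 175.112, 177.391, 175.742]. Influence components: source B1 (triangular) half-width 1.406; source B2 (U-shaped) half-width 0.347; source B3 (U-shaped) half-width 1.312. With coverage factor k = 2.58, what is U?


mean = (175.164 + 175.472 + 176.531 + 176.988 + 178.779 + 174.187 + 173.288 + 175.112 + 177.391 + 175.742) / 10 = 175.8654
s = sqrt(sum((x - mean)^2)/(n-1)) = 1.6058697
u_A = s / sqrt(n) = 1.6058697 / sqrt(10) = 0.50782059
u_B1 = 1.406 / sqrt(6) = 0.5739971
u_B2 = 0.347 / sqrt(2) = 0.24536605
u_B3 = 1.312 / sqrt(2) = 0.9277241
uc = sqrt(0.50782059^2 + 0.5739971^2 + 0.24536605^2 + 0.9277241^2) = 1.2281005
U = k * uc = 2.58 * 1.2281005
U = 3.1685

3.1685


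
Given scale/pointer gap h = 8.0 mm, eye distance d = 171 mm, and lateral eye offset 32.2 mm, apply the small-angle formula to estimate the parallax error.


error = h * offset / d
= 8.0 * 32.2 / 171
= 1.5064

1.5064


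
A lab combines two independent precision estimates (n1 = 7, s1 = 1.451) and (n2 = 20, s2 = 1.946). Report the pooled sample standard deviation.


s_p = sqrt(((n1-1)*s1^2 + (n2-1)*s2^2) / (n1+n2-2))
numerator = (7-1)*1.451^2 + (20-1)*1.946^2 = 12.632406 + 71.951404 = 84.58381
denominator = 7 + 20 - 2 = 25
s_p^2 = 84.58381 / 25 = 3.3833524
s_p = sqrt(3.3833524) = 1.8394

1.8394


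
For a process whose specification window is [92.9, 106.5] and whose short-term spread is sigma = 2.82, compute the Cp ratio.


Cp = (USL - LSL) / (6 * sigma)
= (106.5 - 92.9) / (6 * 2.82)
= 13.6000 / 16.9200
= 0.8038

0.8038


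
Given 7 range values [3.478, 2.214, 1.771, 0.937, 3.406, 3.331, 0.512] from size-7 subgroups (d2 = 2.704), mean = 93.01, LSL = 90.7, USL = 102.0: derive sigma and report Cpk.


R_bar = (3.478 + 2.214 + 1.771 + 0.937 + 3.406 + 3.331 + 0.512) / 7 = 2.2355714
sigma = R_bar / d2 = 2.2355714 / 2.704 = 0.82676457
Cp = (USL - LSL)/(6*sigma) = (102.0 - 90.7)/(6*0.82676457) = 2.2780
Cpu = (102.0 - 93.01)/(3*0.82676457) = 3.6246
Cpl = (93.01 - 90.7)/(3*0.82676457) = 0.9313
Cpk = min(Cpu, Cpl) = 0.9313

0.9313


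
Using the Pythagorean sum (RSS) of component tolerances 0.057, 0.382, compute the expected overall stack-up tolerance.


RSS = sqrt(0.057^2 + 0.382^2)
= sqrt(0.149173)
= 0.3862

0.3862


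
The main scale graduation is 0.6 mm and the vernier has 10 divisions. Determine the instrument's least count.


LC = MSD / n_div
= 0.6 / 10
= 0.0600

0.0600


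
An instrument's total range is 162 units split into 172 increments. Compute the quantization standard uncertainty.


resolution = range / divisions
resolution = 162 / 172 = 0.94186047
u_res = resolution / (2*sqrt(3))
u_res = 0.94186047 / 3.4641016
u_res = 0.2719

0.2719


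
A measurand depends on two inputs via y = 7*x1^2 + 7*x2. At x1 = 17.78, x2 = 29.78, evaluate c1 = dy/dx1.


y = 7*x1^2 + 7*x2
dy/dx1 = 2*7*x1
Evaluate at x1 = 17.78: c1 = 14 * 17.78
c1 = 248.9200

248.9200


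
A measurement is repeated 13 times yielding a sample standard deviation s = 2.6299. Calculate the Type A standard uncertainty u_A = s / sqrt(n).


u_A = s / sqrt(n)
u_A = 2.6299 / sqrt(13)
u_A = 2.6299 / 3.6055513
u_A = 0.7294

0.7294


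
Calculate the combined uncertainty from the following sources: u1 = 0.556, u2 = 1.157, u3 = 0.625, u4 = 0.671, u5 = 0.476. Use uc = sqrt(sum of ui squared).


uc = sqrt(0.556^2 + 1.157^2 + 0.625^2 + 0.671^2 + 0.476^2)
uc = sqrt(2.715227)
uc = 1.6478

1.6478


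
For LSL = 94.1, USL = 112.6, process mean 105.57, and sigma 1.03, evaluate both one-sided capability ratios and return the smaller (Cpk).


Cpu = (USL - mean) / (3*sigma) = (112.6 - 105.57) / (3*1.03) = 2.2751
Cpl = (mean - LSL) / (3*sigma) = (105.57 - 94.1) / (3*1.03) = 3.7120
Cpk = min(Cpu, Cpl) = 2.2751

2.2751


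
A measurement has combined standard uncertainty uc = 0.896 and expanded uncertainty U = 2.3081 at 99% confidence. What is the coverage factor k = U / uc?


k = U / uc
k = 2.3081 / 0.896
k = 2.576

2.576


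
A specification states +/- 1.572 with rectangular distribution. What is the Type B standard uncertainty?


u_B = half_width / sqrt(3)
u_B = 1.572 / 1.7320508
u_B = 0.9076

0.9076


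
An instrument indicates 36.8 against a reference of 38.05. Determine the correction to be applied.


Correction = standard - reading
= 38.05 - 36.8
= 1.2500

1.2500


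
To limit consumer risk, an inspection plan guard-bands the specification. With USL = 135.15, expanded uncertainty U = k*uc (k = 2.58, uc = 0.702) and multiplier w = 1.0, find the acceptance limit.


U = k * uc = 2.58 * 0.702 = 1.81116
guard band g = w * U = 1.0 * 1.81116 = 1.81116
AL = USL - g = 135.15 - 1.81116
AL = 133.3388

133.3388


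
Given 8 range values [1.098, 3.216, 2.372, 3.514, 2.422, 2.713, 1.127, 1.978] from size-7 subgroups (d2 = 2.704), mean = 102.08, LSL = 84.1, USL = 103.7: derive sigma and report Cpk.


R_bar = (1.098 + 3.216 + 2.372 + 3.514 + 2.422 + 2.713 + 1.127 + 1.978) / 8 = 2.305
sigma = R_bar / d2 = 2.305 / 2.704 = 0.85244083
Cp = (USL - LSL)/(6*sigma) = (103.7 - 84.1)/(6*0.85244083) = 3.8321
Cpu = (103.7 - 102.08)/(3*0.85244083) = 0.6335
Cpl = (102.08 - 84.1)/(3*0.85244083) = 7.0308
Cpk = min(Cpu, Cpl) = 0.6335

0.6335


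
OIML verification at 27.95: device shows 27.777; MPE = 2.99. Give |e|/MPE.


e = indication - reference = 27.777 - 27.95 = -0.1730
|e| = 0.1730
ratio = |e| / MPE = 0.1730 / 2.99
ratio = 0.0579

0.0579


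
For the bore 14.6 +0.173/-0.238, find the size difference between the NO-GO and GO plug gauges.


GO = nominal - lower_tol (smallest hole = maximum material condition)
GO = 14.6 - 0.238 = 14.362
NO-GO = nominal + upper_tol (largest hole = least material condition)
NO-GO = 14.6 + 0.173 = 14.773
spread = NO-GO - GO = 14.773 - 14.362 = 0.4110

0.4110


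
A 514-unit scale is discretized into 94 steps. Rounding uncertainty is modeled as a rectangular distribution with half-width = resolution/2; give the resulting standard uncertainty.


resolution = range / divisions
resolution = 514 / 94 = 5.4680851
u_res = resolution / (2*sqrt(3))
u_res = 5.4680851 / 3.4641016
u_res = 1.5785

1.5785


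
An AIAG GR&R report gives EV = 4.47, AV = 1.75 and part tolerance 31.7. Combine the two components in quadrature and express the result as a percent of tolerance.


GRR = sqrt(EV^2 + AV^2) = sqrt(4.47^2 + 1.75^2) = 4.8003542
%GRR = GRR / tol * 100 = 4.8003542 / 31.7 * 100
%GRR = 15.1431

15.1431


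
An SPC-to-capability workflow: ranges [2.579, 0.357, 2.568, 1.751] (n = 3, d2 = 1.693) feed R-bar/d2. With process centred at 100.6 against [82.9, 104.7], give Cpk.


R_bar = (2.579 + 0.357 + 2.568 + 1.751) / 4 = 1.81375
sigma = R_bar / d2 = 1.81375 / 1.693 = 1.0713231
Cp = (USL - LSL)/(6*sigma) = (104.7 - 82.9)/(6*1.0713231) = 3.3914
Cpu = (104.7 - 100.6)/(3*1.0713231) = 1.2757
Cpl = (100.6 - 82.9)/(3*1.0713231) = 5.5072
Cpk = min(Cpu, Cpl) = 1.2757

1.2757


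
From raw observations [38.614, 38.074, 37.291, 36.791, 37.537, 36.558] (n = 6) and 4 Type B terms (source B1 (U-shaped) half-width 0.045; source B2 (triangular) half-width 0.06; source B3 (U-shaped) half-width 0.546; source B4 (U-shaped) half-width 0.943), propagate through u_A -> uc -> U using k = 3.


mean = (38.614 + 38.074 + 37.291 + 36.791 + 37.537 + 36.558) / 6 = 37.4775
s = sqrt(sum((x - mean)^2)/(n-1)) = 0.77492316
u_A = s / sqrt(n) = 0.77492316 / sqrt(6) = 0.31636106
u_B1 = 0.045 / sqrt(2) = 0.031819805
u_B2 = 0.06 / sqrt(6) = 0.024494897
u_B3 = 0.546 / sqrt(2) = 0.3860803
u_B4 = 0.943 / sqrt(2) = 0.66680169
uc = sqrt(0.31636106^2 + 0.031819805^2 + 0.024494897^2 + 0.3860803^2 + 0.66680169^2) = 0.83389407
U = k * uc = 3 * 0.83389407
U = 2.5017

2.5017


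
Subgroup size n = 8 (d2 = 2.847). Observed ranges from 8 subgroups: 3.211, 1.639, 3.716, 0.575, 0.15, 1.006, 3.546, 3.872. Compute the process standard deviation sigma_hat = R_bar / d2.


R_bar = (3.211 + 1.639 + 3.716 + 0.575 + 0.15 + 1.006 + 3.546 + 3.872) / 8
R_bar = 17.715 / 8 = 2.214375
sigma_hat = R_bar / d2 = 2.214375 / 2.847 = 0.7778

0.7778


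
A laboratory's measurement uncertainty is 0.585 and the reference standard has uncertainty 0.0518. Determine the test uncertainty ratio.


TUR = u_lab / u_ref
= 0.585 / 0.0518
= 11.2934

11.2934


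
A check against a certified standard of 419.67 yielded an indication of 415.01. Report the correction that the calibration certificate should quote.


Correction = standard - reading
= 419.67 - 415.01
= 4.6600

4.6600


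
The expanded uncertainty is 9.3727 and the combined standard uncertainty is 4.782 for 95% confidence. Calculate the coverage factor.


k = U / uc
k = 9.3727 / 4.782
k = 1.96

1.96


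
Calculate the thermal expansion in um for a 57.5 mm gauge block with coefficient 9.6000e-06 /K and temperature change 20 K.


dL = L * alpha * dT
= 57.5 * 9.6000e-06 * 20
= 0.0110400 mm
dL_um = 0.0110400 * 1000 = 11.0400 um

11.0400


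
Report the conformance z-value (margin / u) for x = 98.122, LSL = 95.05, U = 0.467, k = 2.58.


u = U / k = 0.467 / 2.58 = 0.18100775
margin = |LSL - x| = |95.05 - 98.122| = 3.072
z = margin / u = 3.072 / 0.18100775
z = 16.9716

16.9716


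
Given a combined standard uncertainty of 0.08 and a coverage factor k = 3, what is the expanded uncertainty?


U = k * uc
U = 3 * 0.08
U = 0.2400

0.2400


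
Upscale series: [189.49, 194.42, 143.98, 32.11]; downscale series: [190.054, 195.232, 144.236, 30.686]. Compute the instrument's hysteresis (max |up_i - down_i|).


|189.49 - 190.054| = 0.5640
|194.42 - 195.232| = 0.8120
|143.98 - 144.236| = 0.2560
|32.11 - 30.686| = 1.4240
hysteresis = max(diffs) = 1.4240

1.4240


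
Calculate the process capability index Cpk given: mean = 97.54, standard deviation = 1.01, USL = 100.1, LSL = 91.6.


Cpu = (USL - mean) / (3*sigma) = (100.1 - 97.54) / (3*1.01) = 0.8449
Cpl = (mean - LSL) / (3*sigma) = (97.54 - 91.6) / (3*1.01) = 1.9604
Cpk = min(Cpu, Cpl) = 0.8449

0.8449


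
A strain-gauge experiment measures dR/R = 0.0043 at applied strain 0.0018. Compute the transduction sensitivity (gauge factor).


GF = (dR/R) / epsilon
= 0.0043 / 0.0018
= 2.3889

2.3889


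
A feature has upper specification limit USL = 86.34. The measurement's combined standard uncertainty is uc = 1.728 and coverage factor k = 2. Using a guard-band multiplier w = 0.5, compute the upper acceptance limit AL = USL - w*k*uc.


U = k * uc = 2 * 1.728 = 3.456
guard band g = w * U = 0.5 * 3.456 = 1.728
AL = USL - g = 86.34 - 1.728
AL = 84.6120

84.6120


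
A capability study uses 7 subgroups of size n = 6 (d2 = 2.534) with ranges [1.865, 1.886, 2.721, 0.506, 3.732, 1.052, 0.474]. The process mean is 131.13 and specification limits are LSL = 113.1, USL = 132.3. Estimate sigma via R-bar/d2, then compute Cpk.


R_bar = (1.865 + 1.886 + 2.721 + 0.506 + 3.732 + 1.052 + 0.474) / 7 = 1.748
sigma = R_bar / d2 = 1.748 / 2.534 = 0.68981847
Cp = (USL - LSL)/(6*sigma) = (132.3 - 113.1)/(6*0.68981847) = 4.6389
Cpu = (132.3 - 131.13)/(3*0.68981847) = 0.5654
Cpl = (131.13 - 113.1)/(3*0.68981847) = 8.7124
Cpk = min(Cpu, Cpl) = 0.5654

0.5654


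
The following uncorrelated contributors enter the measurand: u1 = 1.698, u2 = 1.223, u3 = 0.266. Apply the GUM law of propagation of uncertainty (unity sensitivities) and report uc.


uc = sqrt(1.698^2 + 1.223^2 + 0.266^2)
uc = sqrt(4.449689)
uc = 2.1094

2.1094


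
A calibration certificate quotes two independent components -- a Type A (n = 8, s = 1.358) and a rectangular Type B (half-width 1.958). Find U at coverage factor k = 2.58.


u_A = s / sqrt(n) = 1.358 / sqrt(8) = 0.4801255
u_B = half_width / sqrt(3) = 1.958 / sqrt(3) = 1.1304518
uc = sqrt(u_A^2 + u_B^2) = sqrt(0.4801255^2 + 1.1304518^2) = 1.2281864
U = k * uc = 2.58 * 1.2281864
U = 3.1687

3.1687


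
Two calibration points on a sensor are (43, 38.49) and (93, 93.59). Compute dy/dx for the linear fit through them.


slope = (y2 - y1) / (x2 - x1)
= (93.59 - 38.49) / (93 - 43)
= 55.1000 / 50
= 1.1020

1.1020


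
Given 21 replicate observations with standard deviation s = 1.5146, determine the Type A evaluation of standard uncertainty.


u_A = s / sqrt(n)
u_A = 1.5146 / sqrt(21)
u_A = 1.5146 / 4.5825757
u_A = 0.3305

0.3305


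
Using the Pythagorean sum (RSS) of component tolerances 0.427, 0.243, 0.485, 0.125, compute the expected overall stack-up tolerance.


RSS = sqrt(0.427^2 + 0.243^2 + 0.485^2 + 0.125^2)
= sqrt(0.492228)
= 0.7016

0.7016


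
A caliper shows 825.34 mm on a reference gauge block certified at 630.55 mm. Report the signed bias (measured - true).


Systematic error = measured - true
= 825.34 - 630.55
= 194.7900

194.7900


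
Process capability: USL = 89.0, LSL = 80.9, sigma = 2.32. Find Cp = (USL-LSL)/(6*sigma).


Cp = (USL - LSL) / (6 * sigma)
= (89.0 - 80.9) / (6 * 2.32)
= 8.1000 / 13.9200
= 0.5819

0.5819


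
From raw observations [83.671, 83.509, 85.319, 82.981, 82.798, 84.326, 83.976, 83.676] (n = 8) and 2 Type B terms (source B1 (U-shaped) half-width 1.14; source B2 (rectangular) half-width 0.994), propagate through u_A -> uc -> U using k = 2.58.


mean = (83.671 + 83.509 + 85.319 + 82.981 + 82.798 + 84.326 + 83.976 + 83.676) / 8 = 83.782
s = sqrt(sum((x - mean)^2)/(n-1)) = 0.79317481
u_A = s / sqrt(n) = 0.79317481 / sqrt(8) = 0.28042964
u_B1 = 1.14 / sqrt(2) = 0.80610173
u_B2 = 0.994 / sqrt(3) = 0.57388617
uc = sqrt(0.28042964^2 + 0.80610173^2 + 0.57388617^2) = 1.0284873
U = k * uc = 2.58 * 1.0284873
U = 2.6535

2.6535


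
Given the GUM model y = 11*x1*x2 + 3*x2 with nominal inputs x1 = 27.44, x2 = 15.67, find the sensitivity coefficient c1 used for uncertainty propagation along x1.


y = 11*x1*x2 + 3*x2
dy/dx1 = 11*x2
Evaluate at x2 = 15.67: c1 = 11 * 15.67
c1 = 172.3700

172.3700


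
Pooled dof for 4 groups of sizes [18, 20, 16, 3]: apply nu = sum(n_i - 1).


nu = sum_i (n_i - 1)
nu = ((18 - 1) + (20 - 1) + (16 - 1) + (3 - 1))
nu = 17 + 19 + 15 + 2
nu = 53

53


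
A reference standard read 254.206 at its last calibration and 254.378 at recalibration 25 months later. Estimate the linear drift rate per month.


rate = (v2 - v1) / months
= (254.378 - 254.206) / 25
= 0.1720 / 25
= 0.0069

0.0069


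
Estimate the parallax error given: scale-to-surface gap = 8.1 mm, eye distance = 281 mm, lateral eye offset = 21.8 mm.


error = h * offset / d
= 8.1 * 21.8 / 281
= 0.6284

0.6284


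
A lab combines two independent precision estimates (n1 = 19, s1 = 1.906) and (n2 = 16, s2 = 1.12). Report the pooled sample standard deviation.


s_p = sqrt(((n1-1)*s1^2 + (n2-1)*s2^2) / (n1+n2-2))
numerator = (19-1)*1.906^2 + (16-1)*1.12^2 = 65.391048 + 18.816 = 84.207048
denominator = 19 + 16 - 2 = 33
s_p^2 = 84.207048 / 33 = 2.5517287
s_p = sqrt(2.5517287) = 1.5974

1.5974


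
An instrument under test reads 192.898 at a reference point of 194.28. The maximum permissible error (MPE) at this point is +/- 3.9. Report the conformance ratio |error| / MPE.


e = indication - reference = 192.898 - 194.28 = -1.3820
|e| = 1.3820
ratio = |e| / MPE = 1.3820 / 3.9
ratio = 0.3544

0.3544


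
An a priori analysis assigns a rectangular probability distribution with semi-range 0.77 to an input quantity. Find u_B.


u_B = half_width / sqrt(3)
u_B = 0.77 / 1.7320508
u_B = 0.4446

0.4446


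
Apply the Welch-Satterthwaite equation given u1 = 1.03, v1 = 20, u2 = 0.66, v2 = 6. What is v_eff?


uc = sqrt(u1^2 + u2^2) = sqrt(1.03^2 + 0.66^2) = 1.2233152
v_eff = uc^4 / (u1^4/v1 + u2^4/v2)
= 1.2233152^4 / (1.03^4/20 + 0.66^4/6)
= 2.2395125 / 0.087900001
v_eff = 25.4780

25.4780


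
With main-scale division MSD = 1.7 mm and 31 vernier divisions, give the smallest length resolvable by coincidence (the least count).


LC = MSD / n_div
= 1.7 / 31
= 0.0548

0.0548


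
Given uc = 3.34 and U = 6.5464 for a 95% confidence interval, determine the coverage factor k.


k = U / uc
k = 6.5464 / 3.34
k = 1.96

1.96


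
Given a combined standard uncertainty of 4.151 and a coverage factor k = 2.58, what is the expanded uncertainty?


U = k * uc
U = 2.58 * 4.151
U = 10.7096

10.7096


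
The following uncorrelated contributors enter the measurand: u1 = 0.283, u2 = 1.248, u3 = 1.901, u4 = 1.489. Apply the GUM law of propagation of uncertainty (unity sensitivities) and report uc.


uc = sqrt(0.283^2 + 1.248^2 + 1.901^2 + 1.489^2)
uc = sqrt(7.468515)
uc = 2.7329

2.7329


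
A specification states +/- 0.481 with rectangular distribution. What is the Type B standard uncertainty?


u_B = half_width / sqrt(3)
u_B = 0.481 / 1.7320508
u_B = 0.2777

0.2777


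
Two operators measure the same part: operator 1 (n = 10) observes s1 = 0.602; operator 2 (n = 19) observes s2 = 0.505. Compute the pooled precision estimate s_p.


s_p = sqrt(((n1-1)*s1^2 + (n2-1)*s2^2) / (n1+n2-2))
numerator = (10-1)*0.602^2 + (19-1)*0.505^2 = 3.261636 + 4.59045 = 7.852086
denominator = 10 + 19 - 2 = 27
s_p^2 = 7.852086 / 27 = 0.290818
s_p = sqrt(0.290818) = 0.5393

0.5393


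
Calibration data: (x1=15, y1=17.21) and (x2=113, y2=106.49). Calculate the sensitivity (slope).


slope = (y2 - y1) / (x2 - x1)
= (106.49 - 17.21) / (113 - 15)
= 89.2800 / 98
= 0.9110

0.9110


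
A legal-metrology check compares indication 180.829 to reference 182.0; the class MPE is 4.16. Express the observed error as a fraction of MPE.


e = indication - reference = 180.829 - 182.0 = -1.1710
|e| = 1.1710
ratio = |e| / MPE = 1.1710 / 4.16
ratio = 0.2815

0.2815


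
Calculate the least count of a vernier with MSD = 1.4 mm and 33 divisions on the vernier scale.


LC = MSD / n_div
= 1.4 / 33
= 0.0424

0.0424


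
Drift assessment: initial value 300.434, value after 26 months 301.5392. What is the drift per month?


rate = (v2 - v1) / months
= (301.5392 - 300.434) / 26
= 1.1052 / 26
= 0.0425

0.0425


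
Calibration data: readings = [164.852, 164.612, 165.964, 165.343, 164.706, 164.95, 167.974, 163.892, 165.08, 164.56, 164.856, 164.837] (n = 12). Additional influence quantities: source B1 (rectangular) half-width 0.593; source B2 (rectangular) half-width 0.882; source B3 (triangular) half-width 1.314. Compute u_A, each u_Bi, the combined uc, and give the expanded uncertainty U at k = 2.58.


mean = (164.852 + 164.612 + 165.964 + 165.343 + 164.706 + 164.95 + 167.974 + 163.892 + 165.08 + 164.56 + 164.856 + 164.837) / 12 = 165.1355
s = sqrt(sum((x - mean)^2)/(n-1)) = 1.018361
u_A = s / sqrt(n) = 1.018361 / sqrt(12) = 0.2939755
u_B1 = 0.593 / sqrt(3) = 0.34236871
u_B2 = 0.882 / sqrt(3) = 0.50922294
u_B3 = 1.314 / sqrt(6) = 0.53643825
uc = sqrt(0.2939755^2 + 0.34236871^2 + 0.50922294^2 + 0.53643825^2) = 0.86643634
U = k * uc = 2.58 * 0.86643634
U = 2.2354

2.2354


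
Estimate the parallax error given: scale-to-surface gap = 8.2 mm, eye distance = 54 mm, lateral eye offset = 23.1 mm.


error = h * offset / d
= 8.2 * 23.1 / 54
= 3.5078

3.5078


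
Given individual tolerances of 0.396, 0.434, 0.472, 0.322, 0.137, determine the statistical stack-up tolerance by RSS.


RSS = sqrt(0.396^2 + 0.434^2 + 0.472^2 + 0.322^2 + 0.137^2)
= sqrt(0.690409)
= 0.8309

0.8309


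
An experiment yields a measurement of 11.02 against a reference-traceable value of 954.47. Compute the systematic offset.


Systematic error = measured - true
= 11.02 - 954.47
= -943.4500

-943.4500


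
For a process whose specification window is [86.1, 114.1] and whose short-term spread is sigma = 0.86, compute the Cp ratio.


Cp = (USL - LSL) / (6 * sigma)
= (114.1 - 86.1) / (6 * 0.86)
= 28.0000 / 5.1600
= 5.4264

5.4264


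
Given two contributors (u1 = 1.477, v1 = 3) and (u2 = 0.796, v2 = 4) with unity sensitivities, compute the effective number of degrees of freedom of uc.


uc = sqrt(u1^2 + u2^2) = sqrt(1.477^2 + 0.796^2) = 1.6778394
v_eff = uc^4 / (u1^4/v1 + u2^4/v2)
= 1.6778394^4 / (1.477^4/3 + 0.796^4/4)
= 7.9250417 / 1.6867236
v_eff = 4.6985

4.6985


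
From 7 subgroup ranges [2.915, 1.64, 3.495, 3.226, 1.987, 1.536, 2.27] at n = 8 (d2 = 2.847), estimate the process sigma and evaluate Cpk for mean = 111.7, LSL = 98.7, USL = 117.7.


R_bar = (2.915 + 1.64 + 3.495 + 3.226 + 1.987 + 1.536 + 2.27) / 7 = 2.4384286
sigma = R_bar / d2 = 2.4384286 / 2.847 = 0.85649055
Cp = (USL - LSL)/(6*sigma) = (117.7 - 98.7)/(6*0.85649055) = 3.6973
Cpu = (117.7 - 111.7)/(3*0.85649055) = 2.3351
Cpl = (111.7 - 98.7)/(3*0.85649055) = 5.0594
Cpk = min(Cpu, Cpl) = 2.3351

2.3351


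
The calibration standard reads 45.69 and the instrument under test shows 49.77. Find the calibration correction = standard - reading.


Correction = standard - reading
= 45.69 - 49.77
= -4.0800

-4.0800


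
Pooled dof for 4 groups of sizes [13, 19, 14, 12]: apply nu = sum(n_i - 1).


nu = sum_i (n_i - 1)
nu = ((13 - 1) + (19 - 1) + (14 - 1) + (12 - 1))
nu = 12 + 18 + 13 + 11
nu = 54

54


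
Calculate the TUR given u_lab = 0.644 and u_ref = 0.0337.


TUR = u_lab / u_ref
= 0.644 / 0.0337
= 19.1098

19.1098


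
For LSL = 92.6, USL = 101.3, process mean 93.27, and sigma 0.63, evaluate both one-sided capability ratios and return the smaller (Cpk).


Cpu = (USL - mean) / (3*sigma) = (101.3 - 93.27) / (3*0.63) = 4.2487
Cpl = (mean - LSL) / (3*sigma) = (93.27 - 92.6) / (3*0.63) = 0.3545
Cpk = min(Cpu, Cpl) = 0.3545

0.3545


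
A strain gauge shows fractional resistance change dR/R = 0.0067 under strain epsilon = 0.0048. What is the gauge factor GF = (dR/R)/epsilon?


GF = (dR/R) / epsilon
= 0.0067 / 0.0048
= 1.3958

1.3958


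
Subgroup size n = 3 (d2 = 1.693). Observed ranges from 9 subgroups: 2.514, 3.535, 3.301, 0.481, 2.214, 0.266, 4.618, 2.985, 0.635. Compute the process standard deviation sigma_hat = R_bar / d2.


R_bar = (2.514 + 3.535 + 3.301 + 0.481 + 2.214 + 0.266 + 4.618 + 2.985 + 0.635) / 9
R_bar = 20.549 / 9 = 2.2832222
sigma_hat = R_bar / d2 = 2.2832222 / 1.693 = 1.3486

1.3486


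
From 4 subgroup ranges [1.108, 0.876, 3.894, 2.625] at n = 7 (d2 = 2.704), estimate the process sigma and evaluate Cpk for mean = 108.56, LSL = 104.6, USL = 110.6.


R_bar = (1.108 + 0.876 + 3.894 + 2.625) / 4 = 2.12575
sigma = R_bar / d2 = 2.12575 / 2.704 = 0.78615015
Cp = (USL - LSL)/(6*sigma) = (110.6 - 104.6)/(6*0.78615015) = 1.2720
Cpu = (110.6 - 108.56)/(3*0.78615015) = 0.8650
Cpl = (108.56 - 104.6)/(3*0.78615015) = 1.6791
Cpk = min(Cpu, Cpl) = 0.8650

0.8650


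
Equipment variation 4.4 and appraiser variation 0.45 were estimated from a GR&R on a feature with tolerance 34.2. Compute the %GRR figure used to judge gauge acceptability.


GRR = sqrt(EV^2 + AV^2) = sqrt(4.4^2 + 0.45^2) = 4.4229515
%GRR = GRR / tol * 100 = 4.4229515 / 34.2 * 100
%GRR = 12.9326

12.9326
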